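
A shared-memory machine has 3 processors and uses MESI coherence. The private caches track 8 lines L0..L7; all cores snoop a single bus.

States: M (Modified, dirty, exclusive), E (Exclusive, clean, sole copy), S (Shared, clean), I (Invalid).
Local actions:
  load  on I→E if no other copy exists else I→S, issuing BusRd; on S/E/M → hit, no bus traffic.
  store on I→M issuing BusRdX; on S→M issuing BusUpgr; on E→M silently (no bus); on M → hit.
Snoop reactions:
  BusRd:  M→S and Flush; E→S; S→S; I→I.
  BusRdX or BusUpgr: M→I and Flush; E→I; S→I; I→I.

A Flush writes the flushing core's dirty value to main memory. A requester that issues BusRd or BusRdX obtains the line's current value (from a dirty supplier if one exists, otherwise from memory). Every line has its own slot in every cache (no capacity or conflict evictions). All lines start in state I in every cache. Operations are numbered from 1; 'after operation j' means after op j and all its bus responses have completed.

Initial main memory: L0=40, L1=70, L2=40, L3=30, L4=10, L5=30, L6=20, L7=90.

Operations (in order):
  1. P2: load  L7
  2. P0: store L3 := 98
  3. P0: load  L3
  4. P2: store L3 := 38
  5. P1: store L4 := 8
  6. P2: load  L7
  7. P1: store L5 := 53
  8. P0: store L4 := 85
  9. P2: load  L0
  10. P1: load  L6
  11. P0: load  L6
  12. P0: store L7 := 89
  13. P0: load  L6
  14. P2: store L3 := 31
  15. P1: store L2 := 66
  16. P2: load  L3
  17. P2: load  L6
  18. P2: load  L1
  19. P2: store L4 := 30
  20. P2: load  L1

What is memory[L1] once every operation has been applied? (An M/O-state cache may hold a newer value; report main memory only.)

memory[L1] = 70

1. P2: load  L7  bus=[BusRd]  L7: P0=I P1=I P2=E  mem[L7]=90
2. P0: store L3 := 98  bus=[BusRdX]  L3: P0=M P1=I P2=I  mem[L3]=30
3. P0: load  L3  bus=[-]  L3: P0=M P1=I P2=I  mem[L3]=30
4. P2: store L3 := 38  bus=[BusRdX,Flush]  L3: P0=I P1=I P2=M  mem[L3]=98
5. P1: store L4 := 8  bus=[BusRdX]  L4: P0=I P1=M P2=I  mem[L4]=10
6. P2: load  L7  bus=[-]  L7: P0=I P1=I P2=E  mem[L7]=90
7. P1: store L5 := 53  bus=[BusRdX]  L5: P0=I P1=M P2=I  mem[L5]=30
8. P0: store L4 := 85  bus=[BusRdX,Flush]  L4: P0=M P1=I P2=I  mem[L4]=8
9. P2: load  L0  bus=[BusRd]  L0: P0=I P1=I P2=E  mem[L0]=40
10. P1: load  L6  bus=[BusRd]  L6: P0=I P1=E P2=I  mem[L6]=20
11. P0: load  L6  bus=[BusRd]  L6: P0=S P1=S P2=I  mem[L6]=20
12. P0: store L7 := 89  bus=[BusRdX]  L7: P0=M P1=I P2=I  mem[L7]=90
13. P0: load  L6  bus=[-]  L6: P0=S P1=S P2=I  mem[L6]=20
14. P2: store L3 := 31  bus=[-]  L3: P0=I P1=I P2=M  mem[L3]=98
15. P1: store L2 := 66  bus=[BusRdX]  L2: P0=I P1=M P2=I  mem[L2]=40
16. P2: load  L3  bus=[-]  L3: P0=I P1=I P2=M  mem[L3]=98
17. P2: load  L6  bus=[BusRd]  L6: P0=S P1=S P2=S  mem[L6]=20
18. P2: load  L1  bus=[BusRd]  L1: P0=I P1=I P2=E  mem[L1]=70
19. P2: store L4 := 30  bus=[BusRdX,Flush]  L4: P0=I P1=I P2=M  mem[L4]=85
20. P2: load  L1  bus=[-]  L1: P0=I P1=I P2=E  mem[L1]=70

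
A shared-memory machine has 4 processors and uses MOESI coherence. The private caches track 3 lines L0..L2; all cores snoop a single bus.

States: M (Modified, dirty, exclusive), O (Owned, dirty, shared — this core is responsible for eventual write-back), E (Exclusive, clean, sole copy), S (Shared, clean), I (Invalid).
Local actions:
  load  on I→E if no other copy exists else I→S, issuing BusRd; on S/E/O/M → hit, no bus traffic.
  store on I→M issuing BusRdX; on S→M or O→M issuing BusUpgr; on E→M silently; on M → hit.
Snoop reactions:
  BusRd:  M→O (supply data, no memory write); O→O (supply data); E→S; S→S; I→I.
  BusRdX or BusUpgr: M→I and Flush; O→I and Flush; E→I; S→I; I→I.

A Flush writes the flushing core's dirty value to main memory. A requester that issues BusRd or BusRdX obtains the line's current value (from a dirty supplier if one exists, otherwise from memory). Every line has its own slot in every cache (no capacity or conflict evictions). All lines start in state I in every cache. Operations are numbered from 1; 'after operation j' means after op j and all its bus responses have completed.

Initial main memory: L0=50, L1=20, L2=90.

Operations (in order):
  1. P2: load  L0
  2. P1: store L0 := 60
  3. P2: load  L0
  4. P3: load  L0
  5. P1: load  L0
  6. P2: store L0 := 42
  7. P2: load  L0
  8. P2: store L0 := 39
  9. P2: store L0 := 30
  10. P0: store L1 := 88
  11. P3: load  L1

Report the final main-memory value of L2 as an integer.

1. P2: load  L0  bus=[BusRd]  L0: P0=I P1=I P2=E P3=I  mem[L0]=50
2. P1: store L0 := 60  bus=[BusRdX]  L0: P0=I P1=M P2=I P3=I  mem[L0]=50
3. P2: load  L0  bus=[BusRd]  L0: P0=I P1=O P2=S P3=I  mem[L0]=50
4. P3: load  L0  bus=[BusRd]  L0: P0=I P1=O P2=S P3=S  mem[L0]=50
5. P1: load  L0  bus=[-]  L0: P0=I P1=O P2=S P3=S  mem[L0]=50
6. P2: store L0 := 42  bus=[BusUpgr,Flush]  L0: P0=I P1=I P2=M P3=I  mem[L0]=60
7. P2: load  L0  bus=[-]  L0: P0=I P1=I P2=M P3=I  mem[L0]=60
8. P2: store L0 := 39  bus=[-]  L0: P0=I P1=I P2=M P3=I  mem[L0]=60
9. P2: store L0 := 30  bus=[-]  L0: P0=I P1=I P2=M P3=I  mem[L0]=60
10. P0: store L1 := 88  bus=[BusRdX]  L1: P0=M P1=I P2=I P3=I  mem[L1]=20
11. P3: load  L1  bus=[BusRd]  L1: P0=O P1=I P2=I P3=S  mem[L1]=20

memory[L2] = 90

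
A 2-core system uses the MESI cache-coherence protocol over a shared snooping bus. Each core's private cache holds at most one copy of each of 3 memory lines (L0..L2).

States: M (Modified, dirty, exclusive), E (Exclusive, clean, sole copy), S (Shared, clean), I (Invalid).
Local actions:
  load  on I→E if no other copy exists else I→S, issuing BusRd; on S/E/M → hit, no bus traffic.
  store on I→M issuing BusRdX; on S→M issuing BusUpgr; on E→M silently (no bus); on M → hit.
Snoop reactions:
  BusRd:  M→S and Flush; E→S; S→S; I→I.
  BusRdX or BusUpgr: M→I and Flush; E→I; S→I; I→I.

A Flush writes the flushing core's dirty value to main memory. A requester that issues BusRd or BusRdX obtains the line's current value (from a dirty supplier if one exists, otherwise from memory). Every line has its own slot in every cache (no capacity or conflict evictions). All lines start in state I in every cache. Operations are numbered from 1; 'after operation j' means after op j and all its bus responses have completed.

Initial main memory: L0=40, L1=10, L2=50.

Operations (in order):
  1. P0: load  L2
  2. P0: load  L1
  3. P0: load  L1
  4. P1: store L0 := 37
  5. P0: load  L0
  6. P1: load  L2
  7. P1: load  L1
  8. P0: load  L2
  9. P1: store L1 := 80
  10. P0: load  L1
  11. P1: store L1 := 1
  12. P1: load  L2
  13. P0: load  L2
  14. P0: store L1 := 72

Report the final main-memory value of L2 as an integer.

memory[L2] = 50

[1] P0: load  L2 | P0:E(50), P1:I | bus: BusRd
[2] P0: load  L1 | P0:E(10), P1:I | bus: BusRd
[3] P0: load  L1 | P0:E(10), P1:I | bus: none
[4] P1: store L0 := 37 | P0:I, P1:M(37) | bus: BusRdX
[5] P0: load  L0 | P0:S(37), P1:S(37) | bus: BusRd,Flush
[6] P1: load  L2 | P0:S(50), P1:S(50) | bus: BusRd
[7] P1: load  L1 | P0:S(10), P1:S(10) | bus: BusRd
[8] P0: load  L2 | P0:S(50), P1:S(50) | bus: none
[9] P1: store L1 := 80 | P0:I, P1:M(80) | bus: BusUpgr
[10] P0: load  L1 | P0:S(80), P1:S(80) | bus: BusRd,Flush
[11] P1: store L1 := 1 | P0:I, P1:M(1) | bus: BusUpgr
[12] P1: load  L2 | P0:S(50), P1:S(50) | bus: none
[13] P0: load  L2 | P0:S(50), P1:S(50) | bus: none
[14] P0: store L1 := 72 | P0:M(72), P1:I | bus: BusRdX,Flush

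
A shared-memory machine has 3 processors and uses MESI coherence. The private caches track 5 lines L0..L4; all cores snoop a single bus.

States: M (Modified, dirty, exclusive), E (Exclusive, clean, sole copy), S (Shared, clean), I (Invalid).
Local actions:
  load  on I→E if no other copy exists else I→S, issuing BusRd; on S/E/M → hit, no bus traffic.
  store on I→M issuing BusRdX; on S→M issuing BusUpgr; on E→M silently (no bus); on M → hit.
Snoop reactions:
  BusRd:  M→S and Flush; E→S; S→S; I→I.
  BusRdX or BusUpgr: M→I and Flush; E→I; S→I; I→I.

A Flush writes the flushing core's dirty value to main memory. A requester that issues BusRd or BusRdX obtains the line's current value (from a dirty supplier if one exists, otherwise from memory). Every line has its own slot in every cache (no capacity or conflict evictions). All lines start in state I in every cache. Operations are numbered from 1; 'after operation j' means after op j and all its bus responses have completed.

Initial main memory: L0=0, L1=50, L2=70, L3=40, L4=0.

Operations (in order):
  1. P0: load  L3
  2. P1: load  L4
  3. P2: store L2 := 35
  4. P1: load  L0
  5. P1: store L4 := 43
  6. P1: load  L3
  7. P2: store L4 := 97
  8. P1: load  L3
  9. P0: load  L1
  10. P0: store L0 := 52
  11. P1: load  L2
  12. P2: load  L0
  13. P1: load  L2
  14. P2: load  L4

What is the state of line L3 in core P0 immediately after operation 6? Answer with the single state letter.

step 1: P0: load  L3  ⟶  EII  (L3)  txn=BusRd  M[L3]=40
step 2: P1: load  L4  ⟶  IEI  (L4)  txn=BusRd  M[L4]=0
step 3: P2: store L2 := 35  ⟶  IIM  (L2)  txn=BusRdX  M[L2]=70
step 4: P1: load  L0  ⟶  IEI  (L0)  txn=BusRd  M[L0]=0
step 5: P1: store L4 := 43  ⟶  IMI  (L4)  txn=∅  M[L4]=0
step 6: P1: load  L3  ⟶  SSI  (L3)  txn=BusRd  M[L3]=40
step 7: P2: store L4 := 97  ⟶  IIM  (L4)  txn=BusRdX+Flush  M[L4]=43
step 8: P1: load  L3  ⟶  SSI  (L3)  txn=∅  M[L3]=40
step 9: P0: load  L1  ⟶  EII  (L1)  txn=BusRd  M[L1]=50
step 10: P0: store L0 := 52  ⟶  MII  (L0)  txn=BusRdX  M[L0]=0
step 11: P1: load  L2  ⟶  ISS  (L2)  txn=BusRd+Flush  M[L2]=35
step 12: P2: load  L0  ⟶  SIS  (L0)  txn=BusRd+Flush  M[L0]=52
step 13: P1: load  L2  ⟶  ISS  (L2)  txn=∅  M[L2]=35
step 14: P2: load  L4  ⟶  IIM  (L4)  txn=∅  M[L4]=43

state = S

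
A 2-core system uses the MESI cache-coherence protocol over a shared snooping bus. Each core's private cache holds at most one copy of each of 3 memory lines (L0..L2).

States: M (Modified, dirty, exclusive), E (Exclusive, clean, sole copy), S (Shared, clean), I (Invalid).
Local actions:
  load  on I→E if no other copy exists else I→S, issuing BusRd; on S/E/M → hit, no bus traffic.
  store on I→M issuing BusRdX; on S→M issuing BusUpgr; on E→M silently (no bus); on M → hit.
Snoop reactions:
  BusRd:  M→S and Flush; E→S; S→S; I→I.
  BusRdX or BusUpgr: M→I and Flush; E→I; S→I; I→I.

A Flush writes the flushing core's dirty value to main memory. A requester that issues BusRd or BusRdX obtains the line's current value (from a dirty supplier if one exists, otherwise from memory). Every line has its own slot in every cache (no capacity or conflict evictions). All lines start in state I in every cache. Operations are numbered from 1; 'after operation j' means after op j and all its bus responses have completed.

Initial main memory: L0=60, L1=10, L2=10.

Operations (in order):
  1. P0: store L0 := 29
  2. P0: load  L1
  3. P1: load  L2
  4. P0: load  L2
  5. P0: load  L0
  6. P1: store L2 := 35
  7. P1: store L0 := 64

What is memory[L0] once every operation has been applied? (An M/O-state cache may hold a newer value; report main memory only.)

memory[L0] = 29

step 1: P0: store L0 := 29  ⟶  MI  (L0)  txn=BusRdX  M[L0]=60
step 2: P0: load  L1  ⟶  EI  (L1)  txn=BusRd  M[L1]=10
step 3: P1: load  L2  ⟶  IE  (L2)  txn=BusRd  M[L2]=10
step 4: P0: load  L2  ⟶  SS  (L2)  txn=BusRd  M[L2]=10
step 5: P0: load  L0  ⟶  MI  (L0)  txn=∅  M[L0]=60
step 6: P1: store L2 := 35  ⟶  IM  (L2)  txn=BusUpgr  M[L2]=10
step 7: P1: store L0 := 64  ⟶  IM  (L0)  txn=BusRdX+Flush  M[L0]=29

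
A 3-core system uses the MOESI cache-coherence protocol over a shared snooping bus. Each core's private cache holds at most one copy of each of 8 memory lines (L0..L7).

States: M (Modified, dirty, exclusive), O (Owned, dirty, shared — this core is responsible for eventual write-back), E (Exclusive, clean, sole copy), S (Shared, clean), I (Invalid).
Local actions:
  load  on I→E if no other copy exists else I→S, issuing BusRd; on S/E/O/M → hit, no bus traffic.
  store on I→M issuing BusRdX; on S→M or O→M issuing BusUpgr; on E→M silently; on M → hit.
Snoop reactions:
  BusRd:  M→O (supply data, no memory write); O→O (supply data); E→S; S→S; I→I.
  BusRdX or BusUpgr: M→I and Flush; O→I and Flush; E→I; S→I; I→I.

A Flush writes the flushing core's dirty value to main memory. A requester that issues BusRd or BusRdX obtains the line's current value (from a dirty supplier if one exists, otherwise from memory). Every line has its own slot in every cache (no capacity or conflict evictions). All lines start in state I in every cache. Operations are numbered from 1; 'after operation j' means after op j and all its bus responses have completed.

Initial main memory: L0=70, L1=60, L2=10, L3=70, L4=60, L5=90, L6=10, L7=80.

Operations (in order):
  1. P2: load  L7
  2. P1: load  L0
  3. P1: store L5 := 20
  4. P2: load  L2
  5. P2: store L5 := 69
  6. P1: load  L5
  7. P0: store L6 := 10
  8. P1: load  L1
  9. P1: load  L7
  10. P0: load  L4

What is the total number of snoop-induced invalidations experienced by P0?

step 1: P2: load  L7  ⟶  IIE  (L7)  txn=BusRd  M[L7]=80
step 2: P1: load  L0  ⟶  IEI  (L0)  txn=BusRd  M[L0]=70
step 3: P1: store L5 := 20  ⟶  IMI  (L5)  txn=BusRdX  M[L5]=90
step 4: P2: load  L2  ⟶  IIE  (L2)  txn=BusRd  M[L2]=10
step 5: P2: store L5 := 69  ⟶  IIM  (L5)  txn=BusRdX+Flush  M[L5]=20
step 6: P1: load  L5  ⟶  ISO  (L5)  txn=BusRd  M[L5]=20
step 7: P0: store L6 := 10  ⟶  MII  (L6)  txn=BusRdX  M[L6]=10
step 8: P1: load  L1  ⟶  IEI  (L1)  txn=BusRd  M[L1]=60
step 9: P1: load  L7  ⟶  ISS  (L7)  txn=BusRd  M[L7]=80
step 10: P0: load  L4  ⟶  EII  (L4)  txn=BusRd  M[L4]=60

invalidations = 0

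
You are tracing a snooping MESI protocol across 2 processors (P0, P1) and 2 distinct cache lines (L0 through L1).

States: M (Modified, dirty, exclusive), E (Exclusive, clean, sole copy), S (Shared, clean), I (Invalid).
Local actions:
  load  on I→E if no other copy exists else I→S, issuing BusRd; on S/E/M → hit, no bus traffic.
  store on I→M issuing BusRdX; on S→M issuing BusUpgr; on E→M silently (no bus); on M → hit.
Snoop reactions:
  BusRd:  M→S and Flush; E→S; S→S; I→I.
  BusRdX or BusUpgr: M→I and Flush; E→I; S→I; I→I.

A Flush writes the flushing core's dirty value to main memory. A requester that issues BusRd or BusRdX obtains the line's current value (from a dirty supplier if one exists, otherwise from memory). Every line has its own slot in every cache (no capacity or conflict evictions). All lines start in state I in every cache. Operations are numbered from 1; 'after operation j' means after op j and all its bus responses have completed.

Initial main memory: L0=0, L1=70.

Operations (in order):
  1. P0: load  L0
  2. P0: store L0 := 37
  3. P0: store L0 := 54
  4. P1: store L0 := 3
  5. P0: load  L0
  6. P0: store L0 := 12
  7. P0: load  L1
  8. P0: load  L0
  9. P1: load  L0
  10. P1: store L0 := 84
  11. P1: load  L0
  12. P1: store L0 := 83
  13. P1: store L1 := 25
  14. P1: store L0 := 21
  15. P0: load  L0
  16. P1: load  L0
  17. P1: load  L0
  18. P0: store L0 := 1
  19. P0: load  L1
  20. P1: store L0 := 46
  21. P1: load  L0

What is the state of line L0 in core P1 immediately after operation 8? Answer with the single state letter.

step 1: P0: load  L0  ⟶  EI  (L0)  txn=BusRd  M[L0]=0
step 2: P0: store L0 := 37  ⟶  MI  (L0)  txn=∅  M[L0]=0
step 3: P0: store L0 := 54  ⟶  MI  (L0)  txn=∅  M[L0]=0
step 4: P1: store L0 := 3  ⟶  IM  (L0)  txn=BusRdX+Flush  M[L0]=54
step 5: P0: load  L0  ⟶  SS  (L0)  txn=BusRd+Flush  M[L0]=3
step 6: P0: store L0 := 12  ⟶  MI  (L0)  txn=BusUpgr  M[L0]=3
step 7: P0: load  L1  ⟶  EI  (L1)  txn=BusRd  M[L1]=70
step 8: P0: load  L0  ⟶  MI  (L0)  txn=∅  M[L0]=3
step 9: P1: load  L0  ⟶  SS  (L0)  txn=BusRd+Flush  M[L0]=12
step 10: P1: store L0 := 84  ⟶  IM  (L0)  txn=BusUpgr  M[L0]=12
step 11: P1: load  L0  ⟶  IM  (L0)  txn=∅  M[L0]=12
step 12: P1: store L0 := 83  ⟶  IM  (L0)  txn=∅  M[L0]=12
step 13: P1: store L1 := 25  ⟶  IM  (L1)  txn=BusRdX  M[L1]=70
step 14: P1: store L0 := 21  ⟶  IM  (L0)  txn=∅  M[L0]=12
step 15: P0: load  L0  ⟶  SS  (L0)  txn=BusRd+Flush  M[L0]=21
step 16: P1: load  L0  ⟶  SS  (L0)  txn=∅  M[L0]=21
step 17: P1: load  L0  ⟶  SS  (L0)  txn=∅  M[L0]=21
step 18: P0: store L0 := 1  ⟶  MI  (L0)  txn=BusUpgr  M[L0]=21
step 19: P0: load  L1  ⟶  SS  (L1)  txn=BusRd+Flush  M[L1]=25
step 20: P1: store L0 := 46  ⟶  IM  (L0)  txn=BusRdX+Flush  M[L0]=1
step 21: P1: load  L0  ⟶  IM  (L0)  txn=∅  M[L0]=1

state = I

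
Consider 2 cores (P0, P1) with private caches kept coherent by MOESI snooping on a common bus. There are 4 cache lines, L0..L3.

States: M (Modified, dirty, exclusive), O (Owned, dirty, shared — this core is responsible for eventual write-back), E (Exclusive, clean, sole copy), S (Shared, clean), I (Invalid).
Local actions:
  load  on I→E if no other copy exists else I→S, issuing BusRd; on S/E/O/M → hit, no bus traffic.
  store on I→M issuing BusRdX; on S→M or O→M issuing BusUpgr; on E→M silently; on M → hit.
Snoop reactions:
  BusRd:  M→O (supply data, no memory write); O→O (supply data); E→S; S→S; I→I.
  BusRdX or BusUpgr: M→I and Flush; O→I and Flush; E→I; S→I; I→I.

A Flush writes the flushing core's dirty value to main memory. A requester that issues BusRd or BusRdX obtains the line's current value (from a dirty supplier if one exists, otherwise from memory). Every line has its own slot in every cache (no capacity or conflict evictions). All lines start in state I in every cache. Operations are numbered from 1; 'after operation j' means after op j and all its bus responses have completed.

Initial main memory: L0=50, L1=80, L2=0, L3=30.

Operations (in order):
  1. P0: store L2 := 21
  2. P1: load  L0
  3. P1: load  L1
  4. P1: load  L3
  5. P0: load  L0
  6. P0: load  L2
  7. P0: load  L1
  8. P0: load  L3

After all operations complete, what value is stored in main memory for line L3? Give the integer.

memory[L3] = 30

  op1 P0: store L2 := 21 → M/I on L2; bus BusRdX; mem=0
  op2 P1: load  L0 → I/E on L0; bus BusRd; mem=50
  op3 P1: load  L1 → I/E on L1; bus BusRd; mem=80
  op4 P1: load  L3 → I/E on L3; bus BusRd; mem=30
  op5 P0: load  L0 → S/S on L0; bus BusRd; mem=50
  op6 P0: load  L2 → M/I on L2; bus (none); mem=0
  op7 P0: load  L1 → S/S on L1; bus BusRd; mem=80
  op8 P0: load  L3 → S/S on L3; bus BusRd; mem=30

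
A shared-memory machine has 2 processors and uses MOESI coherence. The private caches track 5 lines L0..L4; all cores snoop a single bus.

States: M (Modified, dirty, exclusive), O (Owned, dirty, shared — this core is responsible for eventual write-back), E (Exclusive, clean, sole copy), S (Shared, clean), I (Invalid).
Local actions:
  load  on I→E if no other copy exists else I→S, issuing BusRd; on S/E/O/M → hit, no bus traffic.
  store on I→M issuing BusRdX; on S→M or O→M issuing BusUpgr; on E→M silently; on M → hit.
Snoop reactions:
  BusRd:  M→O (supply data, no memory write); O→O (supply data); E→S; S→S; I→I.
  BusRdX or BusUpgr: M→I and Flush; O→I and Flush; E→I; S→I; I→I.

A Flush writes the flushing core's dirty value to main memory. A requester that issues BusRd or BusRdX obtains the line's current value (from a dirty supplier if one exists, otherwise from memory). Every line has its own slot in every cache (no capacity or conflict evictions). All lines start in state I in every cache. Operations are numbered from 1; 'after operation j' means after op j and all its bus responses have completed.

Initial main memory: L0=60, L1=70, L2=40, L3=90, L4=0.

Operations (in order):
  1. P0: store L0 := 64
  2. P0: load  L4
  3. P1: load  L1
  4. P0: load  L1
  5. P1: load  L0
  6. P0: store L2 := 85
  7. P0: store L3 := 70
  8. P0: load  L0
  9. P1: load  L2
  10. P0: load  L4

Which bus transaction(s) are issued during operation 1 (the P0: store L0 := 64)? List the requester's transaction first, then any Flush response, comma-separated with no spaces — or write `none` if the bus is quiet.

bus = BusRdX

1. P0: store L0 := 64  bus=[BusRdX]  L0: P0=M P1=I  mem[L0]=60
2. P0: load  L4  bus=[BusRd]  L4: P0=E P1=I  mem[L4]=0
3. P1: load  L1  bus=[BusRd]  L1: P0=I P1=E  mem[L1]=70
4. P0: load  L1  bus=[BusRd]  L1: P0=S P1=S  mem[L1]=70
5. P1: load  L0  bus=[BusRd]  L0: P0=O P1=S  mem[L0]=60
6. P0: store L2 := 85  bus=[BusRdX]  L2: P0=M P1=I  mem[L2]=40
7. P0: store L3 := 70  bus=[BusRdX]  L3: P0=M P1=I  mem[L3]=90
8. P0: load  L0  bus=[-]  L0: P0=O P1=S  mem[L0]=60
9. P1: load  L2  bus=[BusRd]  L2: P0=O P1=S  mem[L2]=40
10. P0: load  L4  bus=[-]  L4: P0=E P1=I  mem[L4]=0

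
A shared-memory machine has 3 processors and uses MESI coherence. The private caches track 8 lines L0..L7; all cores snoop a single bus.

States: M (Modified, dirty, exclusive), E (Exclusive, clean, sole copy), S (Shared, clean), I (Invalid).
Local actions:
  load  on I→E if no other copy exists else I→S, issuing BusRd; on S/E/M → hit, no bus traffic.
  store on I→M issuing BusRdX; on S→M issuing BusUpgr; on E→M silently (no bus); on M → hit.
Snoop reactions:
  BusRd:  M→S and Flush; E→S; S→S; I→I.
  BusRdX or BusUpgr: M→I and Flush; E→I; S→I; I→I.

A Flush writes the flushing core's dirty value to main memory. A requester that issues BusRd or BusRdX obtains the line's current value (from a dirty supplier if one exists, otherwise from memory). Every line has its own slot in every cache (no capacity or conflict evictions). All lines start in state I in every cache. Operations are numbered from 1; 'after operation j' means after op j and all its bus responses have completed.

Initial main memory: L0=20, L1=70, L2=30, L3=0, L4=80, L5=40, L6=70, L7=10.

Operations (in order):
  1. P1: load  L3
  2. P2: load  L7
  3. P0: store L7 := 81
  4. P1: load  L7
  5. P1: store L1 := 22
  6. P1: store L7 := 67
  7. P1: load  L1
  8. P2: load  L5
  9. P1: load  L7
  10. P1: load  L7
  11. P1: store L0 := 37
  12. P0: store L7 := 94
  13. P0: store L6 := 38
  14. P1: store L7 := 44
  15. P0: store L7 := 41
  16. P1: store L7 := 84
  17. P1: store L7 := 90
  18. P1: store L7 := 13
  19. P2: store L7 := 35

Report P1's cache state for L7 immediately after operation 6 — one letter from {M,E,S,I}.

state = M

step 1: P1: load  L3  ⟶  IEI  (L3)  txn=BusRd  M[L3]=0
step 2: P2: load  L7  ⟶  IIE  (L7)  txn=BusRd  M[L7]=10
step 3: P0: store L7 := 81  ⟶  MII  (L7)  txn=BusRdX  M[L7]=10
step 4: P1: load  L7  ⟶  SSI  (L7)  txn=BusRd+Flush  M[L7]=81
step 5: P1: store L1 := 22  ⟶  IMI  (L1)  txn=BusRdX  M[L1]=70
step 6: P1: store L7 := 67  ⟶  IMI  (L7)  txn=BusUpgr  M[L7]=81
step 7: P1: load  L1  ⟶  IMI  (L1)  txn=∅  M[L1]=70
step 8: P2: load  L5  ⟶  IIE  (L5)  txn=BusRd  M[L5]=40
step 9: P1: load  L7  ⟶  IMI  (L7)  txn=∅  M[L7]=81
step 10: P1: load  L7  ⟶  IMI  (L7)  txn=∅  M[L7]=81
step 11: P1: store L0 := 37  ⟶  IMI  (L0)  txn=BusRdX  M[L0]=20
step 12: P0: store L7 := 94  ⟶  MII  (L7)  txn=BusRdX+Flush  M[L7]=67
step 13: P0: store L6 := 38  ⟶  MII  (L6)  txn=BusRdX  M[L6]=70
step 14: P1: store L7 := 44  ⟶  IMI  (L7)  txn=BusRdX+Flush  M[L7]=94
step 15: P0: store L7 := 41  ⟶  MII  (L7)  txn=BusRdX+Flush  M[L7]=44
step 16: P1: store L7 := 84  ⟶  IMI  (L7)  txn=BusRdX+Flush  M[L7]=41
step 17: P1: store L7 := 90  ⟶  IMI  (L7)  txn=∅  M[L7]=41
step 18: P1: store L7 := 13  ⟶  IMI  (L7)  txn=∅  M[L7]=41
step 19: P2: store L7 := 35  ⟶  IIM  (L7)  txn=BusRdX+Flush  M[L7]=13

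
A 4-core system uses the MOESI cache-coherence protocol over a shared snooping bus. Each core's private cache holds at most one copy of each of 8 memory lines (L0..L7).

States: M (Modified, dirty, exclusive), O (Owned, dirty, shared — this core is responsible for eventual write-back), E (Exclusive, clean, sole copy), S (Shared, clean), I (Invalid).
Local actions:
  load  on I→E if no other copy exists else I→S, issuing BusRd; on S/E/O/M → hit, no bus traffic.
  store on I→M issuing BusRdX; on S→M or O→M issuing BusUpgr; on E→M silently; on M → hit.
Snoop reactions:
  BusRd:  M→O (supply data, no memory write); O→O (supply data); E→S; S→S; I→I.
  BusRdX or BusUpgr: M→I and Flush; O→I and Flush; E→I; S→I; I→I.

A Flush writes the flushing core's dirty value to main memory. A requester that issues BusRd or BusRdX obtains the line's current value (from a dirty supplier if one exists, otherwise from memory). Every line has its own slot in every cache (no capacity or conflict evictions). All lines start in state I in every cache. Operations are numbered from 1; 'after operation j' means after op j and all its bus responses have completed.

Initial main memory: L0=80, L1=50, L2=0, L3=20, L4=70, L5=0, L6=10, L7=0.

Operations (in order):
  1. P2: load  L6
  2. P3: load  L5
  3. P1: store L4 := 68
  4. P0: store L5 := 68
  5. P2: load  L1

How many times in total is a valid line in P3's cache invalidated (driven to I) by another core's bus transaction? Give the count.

[1] P2: load  L6 | P0:I, P1:I, P2:E(10), P3:I | bus: BusRd
[2] P3: load  L5 | P0:I, P1:I, P2:I, P3:E(0) | bus: BusRd
[3] P1: store L4 := 68 | P0:I, P1:M(68), P2:I, P3:I | bus: BusRdX
[4] P0: store L5 := 68 | P0:M(68), P1:I, P2:I, P3:I | bus: BusRdX
[5] P2: load  L1 | P0:I, P1:I, P2:E(50), P3:I | bus: BusRd

invalidations = 1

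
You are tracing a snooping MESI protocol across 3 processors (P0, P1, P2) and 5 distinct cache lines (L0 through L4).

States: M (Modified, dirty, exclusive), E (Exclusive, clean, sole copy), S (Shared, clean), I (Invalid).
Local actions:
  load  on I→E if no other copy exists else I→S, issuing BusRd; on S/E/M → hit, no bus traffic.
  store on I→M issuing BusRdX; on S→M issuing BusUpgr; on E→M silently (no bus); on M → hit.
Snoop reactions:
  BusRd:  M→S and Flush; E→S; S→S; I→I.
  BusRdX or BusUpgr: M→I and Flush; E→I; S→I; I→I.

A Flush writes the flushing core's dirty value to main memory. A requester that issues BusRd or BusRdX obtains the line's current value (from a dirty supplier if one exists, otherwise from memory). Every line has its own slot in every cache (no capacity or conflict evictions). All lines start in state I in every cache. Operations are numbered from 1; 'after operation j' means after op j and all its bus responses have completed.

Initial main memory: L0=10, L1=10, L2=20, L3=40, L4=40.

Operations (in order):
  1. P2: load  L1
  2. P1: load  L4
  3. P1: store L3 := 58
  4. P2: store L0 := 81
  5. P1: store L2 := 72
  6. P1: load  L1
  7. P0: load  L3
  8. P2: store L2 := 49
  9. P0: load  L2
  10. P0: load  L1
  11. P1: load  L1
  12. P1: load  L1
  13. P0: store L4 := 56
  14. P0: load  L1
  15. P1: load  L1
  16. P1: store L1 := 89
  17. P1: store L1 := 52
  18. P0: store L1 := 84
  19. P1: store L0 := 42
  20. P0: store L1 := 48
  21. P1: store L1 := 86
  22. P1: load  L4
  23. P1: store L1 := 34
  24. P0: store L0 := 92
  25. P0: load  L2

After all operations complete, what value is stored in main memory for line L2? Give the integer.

memory[L2] = 49

1. P2: load  L1  bus=[BusRd]  L1: P0=I P1=I P2=E  mem[L1]=10
2. P1: load  L4  bus=[BusRd]  L4: P0=I P1=E P2=I  mem[L4]=40
3. P1: store L3 := 58  bus=[BusRdX]  L3: P0=I P1=M P2=I  mem[L3]=40
4. P2: store L0 := 81  bus=[BusRdX]  L0: P0=I P1=I P2=M  mem[L0]=10
5. P1: store L2 := 72  bus=[BusRdX]  L2: P0=I P1=M P2=I  mem[L2]=20
6. P1: load  L1  bus=[BusRd]  L1: P0=I P1=S P2=S  mem[L1]=10
7. P0: load  L3  bus=[BusRd,Flush]  L3: P0=S P1=S P2=I  mem[L3]=58
8. P2: store L2 := 49  bus=[BusRdX,Flush]  L2: P0=I P1=I P2=M  mem[L2]=72
9. P0: load  L2  bus=[BusRd,Flush]  L2: P0=S P1=I P2=S  mem[L2]=49
10. P0: load  L1  bus=[BusRd]  L1: P0=S P1=S P2=S  mem[L1]=10
11. P1: load  L1  bus=[-]  L1: P0=S P1=S P2=S  mem[L1]=10
12. P1: load  L1  bus=[-]  L1: P0=S P1=S P2=S  mem[L1]=10
13. P0: store L4 := 56  bus=[BusRdX]  L4: P0=M P1=I P2=I  mem[L4]=40
14. P0: load  L1  bus=[-]  L1: P0=S P1=S P2=S  mem[L1]=10
15. P1: load  L1  bus=[-]  L1: P0=S P1=S P2=S  mem[L1]=10
16. P1: store L1 := 89  bus=[BusUpgr]  L1: P0=I P1=M P2=I  mem[L1]=10
17. P1: store L1 := 52  bus=[-]  L1: P0=I P1=M P2=I  mem[L1]=10
18. P0: store L1 := 84  bus=[BusRdX,Flush]  L1: P0=M P1=I P2=I  mem[L1]=52
19. P1: store L0 := 42  bus=[BusRdX,Flush]  L0: P0=I P1=M P2=I  mem[L0]=81
20. P0: store L1 := 48  bus=[-]  L1: P0=M P1=I P2=I  mem[L1]=52
21. P1: store L1 := 86  bus=[BusRdX,Flush]  L1: P0=I P1=M P2=I  mem[L1]=48
22. P1: load  L4  bus=[BusRd,Flush]  L4: P0=S P1=S P2=I  mem[L4]=56
23. P1: store L1 := 34  bus=[-]  L1: P0=I P1=M P2=I  mem[L1]=48
24. P0: store L0 := 92  bus=[BusRdX,Flush]  L0: P0=M P1=I P2=I  mem[L0]=42
25. P0: load  L2  bus=[-]  L2: P0=S P1=I P2=S  mem[L2]=49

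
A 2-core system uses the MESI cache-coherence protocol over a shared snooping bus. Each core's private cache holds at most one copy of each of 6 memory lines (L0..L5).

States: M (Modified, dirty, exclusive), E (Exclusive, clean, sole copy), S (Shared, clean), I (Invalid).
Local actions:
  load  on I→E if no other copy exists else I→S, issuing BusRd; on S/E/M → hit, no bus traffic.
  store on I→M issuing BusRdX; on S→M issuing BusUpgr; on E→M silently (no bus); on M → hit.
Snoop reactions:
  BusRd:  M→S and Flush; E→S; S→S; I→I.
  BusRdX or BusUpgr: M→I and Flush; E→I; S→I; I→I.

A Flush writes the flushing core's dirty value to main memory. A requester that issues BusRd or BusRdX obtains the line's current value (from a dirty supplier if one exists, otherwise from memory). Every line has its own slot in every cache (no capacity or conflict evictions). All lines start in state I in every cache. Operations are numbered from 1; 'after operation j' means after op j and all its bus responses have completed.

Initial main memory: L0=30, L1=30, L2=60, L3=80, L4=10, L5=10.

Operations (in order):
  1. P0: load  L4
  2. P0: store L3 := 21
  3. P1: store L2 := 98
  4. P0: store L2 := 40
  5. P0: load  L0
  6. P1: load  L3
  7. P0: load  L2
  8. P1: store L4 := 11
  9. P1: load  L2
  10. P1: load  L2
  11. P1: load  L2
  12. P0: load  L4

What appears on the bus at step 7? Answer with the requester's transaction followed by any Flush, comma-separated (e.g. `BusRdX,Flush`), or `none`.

bus = none

1. P0: load  L4  bus=[BusRd]  L4: P0=E P1=I  mem[L4]=10
2. P0: store L3 := 21  bus=[BusRdX]  L3: P0=M P1=I  mem[L3]=80
3. P1: store L2 := 98  bus=[BusRdX]  L2: P0=I P1=M  mem[L2]=60
4. P0: store L2 := 40  bus=[BusRdX,Flush]  L2: P0=M P1=I  mem[L2]=98
5. P0: load  L0  bus=[BusRd]  L0: P0=E P1=I  mem[L0]=30
6. P1: load  L3  bus=[BusRd,Flush]  L3: P0=S P1=S  mem[L3]=21
7. P0: load  L2  bus=[-]  L2: P0=M P1=I  mem[L2]=98
8. P1: store L4 := 11  bus=[BusRdX]  L4: P0=I P1=M  mem[L4]=10
9. P1: load  L2  bus=[BusRd,Flush]  L2: P0=S P1=S  mem[L2]=40
10. P1: load  L2  bus=[-]  L2: P0=S P1=S  mem[L2]=40
11. P1: load  L2  bus=[-]  L2: P0=S P1=S  mem[L2]=40
12. P0: load  L4  bus=[BusRd,Flush]  L4: P0=S P1=S  mem[L4]=11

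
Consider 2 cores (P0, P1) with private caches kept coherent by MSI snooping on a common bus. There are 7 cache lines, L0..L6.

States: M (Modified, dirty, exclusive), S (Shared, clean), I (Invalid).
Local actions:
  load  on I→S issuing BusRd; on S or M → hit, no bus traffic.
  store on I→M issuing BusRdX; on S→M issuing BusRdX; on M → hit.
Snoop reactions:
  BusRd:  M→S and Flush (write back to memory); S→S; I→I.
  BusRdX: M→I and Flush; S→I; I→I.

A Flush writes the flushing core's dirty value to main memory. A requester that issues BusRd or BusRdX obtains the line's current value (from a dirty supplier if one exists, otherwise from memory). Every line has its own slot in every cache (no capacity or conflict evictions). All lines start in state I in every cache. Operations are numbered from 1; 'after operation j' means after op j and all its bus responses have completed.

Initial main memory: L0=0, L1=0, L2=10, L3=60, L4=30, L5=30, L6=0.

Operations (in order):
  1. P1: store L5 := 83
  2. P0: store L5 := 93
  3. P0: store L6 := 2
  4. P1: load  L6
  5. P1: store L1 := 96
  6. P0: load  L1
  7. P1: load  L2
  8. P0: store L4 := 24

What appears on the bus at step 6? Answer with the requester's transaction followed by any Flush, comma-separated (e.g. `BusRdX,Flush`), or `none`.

[1] P1: store L5 := 83 | P0:I, P1:M(83) | bus: BusRdX
[2] P0: store L5 := 93 | P0:M(93), P1:I | bus: BusRdX,Flush
[3] P0: store L6 := 2 | P0:M(2), P1:I | bus: BusRdX
[4] P1: load  L6 | P0:S(2), P1:S(2) | bus: BusRd,Flush
[5] P1: store L1 := 96 | P0:I, P1:M(96) | bus: BusRdX
[6] P0: load  L1 | P0:S(96), P1:S(96) | bus: BusRd,Flush
[7] P1: load  L2 | P0:I, P1:S(10) | bus: BusRd
[8] P0: store L4 := 24 | P0:M(24), P1:I | bus: BusRdX

bus = BusRd,Flush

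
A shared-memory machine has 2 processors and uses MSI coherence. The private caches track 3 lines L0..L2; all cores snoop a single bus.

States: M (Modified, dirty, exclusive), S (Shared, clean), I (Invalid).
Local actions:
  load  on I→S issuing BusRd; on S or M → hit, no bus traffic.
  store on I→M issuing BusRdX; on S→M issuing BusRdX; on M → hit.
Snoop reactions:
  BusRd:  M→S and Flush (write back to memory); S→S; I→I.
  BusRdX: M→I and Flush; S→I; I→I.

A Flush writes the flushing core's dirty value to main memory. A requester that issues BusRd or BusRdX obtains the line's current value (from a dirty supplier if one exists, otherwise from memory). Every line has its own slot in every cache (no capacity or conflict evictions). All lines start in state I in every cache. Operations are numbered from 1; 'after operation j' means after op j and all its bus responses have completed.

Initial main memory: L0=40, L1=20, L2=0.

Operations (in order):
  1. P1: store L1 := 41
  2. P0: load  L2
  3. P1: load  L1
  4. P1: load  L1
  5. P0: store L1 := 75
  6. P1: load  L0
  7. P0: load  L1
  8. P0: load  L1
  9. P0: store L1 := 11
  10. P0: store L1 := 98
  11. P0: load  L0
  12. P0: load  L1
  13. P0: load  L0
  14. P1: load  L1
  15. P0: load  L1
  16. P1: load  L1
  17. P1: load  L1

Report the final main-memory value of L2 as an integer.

step 1: P1: store L1 := 41  ⟶  IM  (L1)  txn=BusRdX  M[L1]=20
step 2: P0: load  L2  ⟶  SI  (L2)  txn=BusRd  M[L2]=0
step 3: P1: load  L1  ⟶  IM  (L1)  txn=∅  M[L1]=20
step 4: P1: load  L1  ⟶  IM  (L1)  txn=∅  M[L1]=20
step 5: P0: store L1 := 75  ⟶  MI  (L1)  txn=BusRdX+Flush  M[L1]=41
step 6: P1: load  L0  ⟶  IS  (L0)  txn=BusRd  M[L0]=40
step 7: P0: load  L1  ⟶  MI  (L1)  txn=∅  M[L1]=41
step 8: P0: load  L1  ⟶  MI  (L1)  txn=∅  M[L1]=41
step 9: P0: store L1 := 11  ⟶  MI  (L1)  txn=∅  M[L1]=41
step 10: P0: store L1 := 98  ⟶  MI  (L1)  txn=∅  M[L1]=41
step 11: P0: load  L0  ⟶  SS  (L0)  txn=BusRd  M[L0]=40
step 12: P0: load  L1  ⟶  MI  (L1)  txn=∅  M[L1]=41
step 13: P0: load  L0  ⟶  SS  (L0)  txn=∅  M[L0]=40
step 14: P1: load  L1  ⟶  SS  (L1)  txn=BusRd+Flush  M[L1]=98
step 15: P0: load  L1  ⟶  SS  (L1)  txn=∅  M[L1]=98
step 16: P1: load  L1  ⟶  SS  (L1)  txn=∅  M[L1]=98
step 17: P1: load  L1  ⟶  SS  (L1)  txn=∅  M[L1]=98

memory[L2] = 0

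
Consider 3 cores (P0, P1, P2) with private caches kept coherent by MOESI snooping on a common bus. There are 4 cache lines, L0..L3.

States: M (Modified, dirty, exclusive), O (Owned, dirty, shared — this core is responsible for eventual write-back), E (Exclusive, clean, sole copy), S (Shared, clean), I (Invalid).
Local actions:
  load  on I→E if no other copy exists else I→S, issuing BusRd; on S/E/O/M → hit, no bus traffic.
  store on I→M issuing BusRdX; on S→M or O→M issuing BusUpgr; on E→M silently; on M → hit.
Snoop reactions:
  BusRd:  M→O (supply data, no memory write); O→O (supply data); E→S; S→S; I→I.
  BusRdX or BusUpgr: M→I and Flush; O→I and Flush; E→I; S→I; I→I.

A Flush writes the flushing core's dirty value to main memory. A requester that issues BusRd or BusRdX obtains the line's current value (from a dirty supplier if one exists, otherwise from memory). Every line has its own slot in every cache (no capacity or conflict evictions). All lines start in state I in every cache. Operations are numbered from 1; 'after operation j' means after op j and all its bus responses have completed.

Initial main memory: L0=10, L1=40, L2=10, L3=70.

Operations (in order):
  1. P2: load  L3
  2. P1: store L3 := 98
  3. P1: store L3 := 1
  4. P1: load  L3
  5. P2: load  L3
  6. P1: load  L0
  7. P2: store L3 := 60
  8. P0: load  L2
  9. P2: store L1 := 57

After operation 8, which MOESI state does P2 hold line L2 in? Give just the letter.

1. P2: load  L3  bus=[BusRd]  L3: P0=I P1=I P2=E  mem[L3]=70
2. P1: store L3 := 98  bus=[BusRdX]  L3: P0=I P1=M P2=I  mem[L3]=70
3. P1: store L3 := 1  bus=[-]  L3: P0=I P1=M P2=I  mem[L3]=70
4. P1: load  L3  bus=[-]  L3: P0=I P1=M P2=I  mem[L3]=70
5. P2: load  L3  bus=[BusRd]  L3: P0=I P1=O P2=S  mem[L3]=70
6. P1: load  L0  bus=[BusRd]  L0: P0=I P1=E P2=I  mem[L0]=10
7. P2: store L3 := 60  bus=[BusUpgr,Flush]  L3: P0=I P1=I P2=M  mem[L3]=1
8. P0: load  L2  bus=[BusRd]  L2: P0=E P1=I P2=I  mem[L2]=10
9. P2: store L1 := 57  bus=[BusRdX]  L1: P0=I P1=I P2=M  mem[L1]=40

state = I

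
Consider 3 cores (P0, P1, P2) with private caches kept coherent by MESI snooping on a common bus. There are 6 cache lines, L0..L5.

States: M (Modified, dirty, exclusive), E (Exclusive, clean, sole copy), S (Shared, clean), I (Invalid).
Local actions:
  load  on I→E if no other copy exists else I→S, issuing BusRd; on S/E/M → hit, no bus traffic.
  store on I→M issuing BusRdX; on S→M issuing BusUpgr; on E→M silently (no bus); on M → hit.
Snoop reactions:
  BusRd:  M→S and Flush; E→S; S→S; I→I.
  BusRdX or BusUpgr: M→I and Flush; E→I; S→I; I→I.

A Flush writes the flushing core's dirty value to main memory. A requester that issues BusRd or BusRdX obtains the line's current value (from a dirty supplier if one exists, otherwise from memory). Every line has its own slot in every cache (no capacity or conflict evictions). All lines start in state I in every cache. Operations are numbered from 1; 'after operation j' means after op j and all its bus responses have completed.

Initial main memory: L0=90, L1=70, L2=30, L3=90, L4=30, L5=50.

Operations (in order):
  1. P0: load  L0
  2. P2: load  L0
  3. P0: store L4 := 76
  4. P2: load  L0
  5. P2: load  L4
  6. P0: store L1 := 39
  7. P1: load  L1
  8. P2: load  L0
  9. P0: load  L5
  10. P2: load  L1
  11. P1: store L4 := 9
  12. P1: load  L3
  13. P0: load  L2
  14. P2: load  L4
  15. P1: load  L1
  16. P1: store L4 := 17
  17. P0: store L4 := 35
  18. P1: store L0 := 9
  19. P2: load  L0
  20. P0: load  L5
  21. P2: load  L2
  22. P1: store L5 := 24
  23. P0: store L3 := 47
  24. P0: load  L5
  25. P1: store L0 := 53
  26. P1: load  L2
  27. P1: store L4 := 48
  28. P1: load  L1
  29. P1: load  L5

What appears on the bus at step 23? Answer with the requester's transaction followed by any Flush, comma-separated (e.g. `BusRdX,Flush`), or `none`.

bus = BusRdX

1. P0: load  L0  bus=[BusRd]  L0: P0=E P1=I P2=I  mem[L0]=90
2. P2: load  L0  bus=[BusRd]  L0: P0=S P1=I P2=S  mem[L0]=90
3. P0: store L4 := 76  bus=[BusRdX]  L4: P0=M P1=I P2=I  mem[L4]=30
4. P2: load  L0  bus=[-]  L0: P0=S P1=I P2=S  mem[L0]=90
5. P2: load  L4  bus=[BusRd,Flush]  L4: P0=S P1=I P2=S  mem[L4]=76
6. P0: store L1 := 39  bus=[BusRdX]  L1: P0=M P1=I P2=I  mem[L1]=70
7. P1: load  L1  bus=[BusRd,Flush]  L1: P0=S P1=S P2=I  mem[L1]=39
8. P2: load  L0  bus=[-]  L0: P0=S P1=I P2=S  mem[L0]=90
9. P0: load  L5  bus=[BusRd]  L5: P0=E P1=I P2=I  mem[L5]=50
10. P2: load  L1  bus=[BusRd]  L1: P0=S P1=S P2=S  mem[L1]=39
11. P1: store L4 := 9  bus=[BusRdX]  L4: P0=I P1=M P2=I  mem[L4]=76
12. P1: load  L3  bus=[BusRd]  L3: P0=I P1=E P2=I  mem[L3]=90
13. P0: load  L2  bus=[BusRd]  L2: P0=E P1=I P2=I  mem[L2]=30
14. P2: load  L4  bus=[BusRd,Flush]  L4: P0=I P1=S P2=S  mem[L4]=9
15. P1: load  L1  bus=[-]  L1: P0=S P1=S P2=S  mem[L1]=39
16. P1: store L4 := 17  bus=[BusUpgr]  L4: P0=I P1=M P2=I  mem[L4]=9
17. P0: store L4 := 35  bus=[BusRdX,Flush]  L4: P0=M P1=I P2=I  mem[L4]=17
18. P1: store L0 := 9  bus=[BusRdX]  L0: P0=I P1=M P2=I  mem[L0]=90
19. P2: load  L0  bus=[BusRd,Flush]  L0: P0=I P1=S P2=S  mem[L0]=9
20. P0: load  L5  bus=[-]  L5: P0=E P1=I P2=I  mem[L5]=50
21. P2: load  L2  bus=[BusRd]  L2: P0=S P1=I P2=S  mem[L2]=30
22. P1: store L5 := 24  bus=[BusRdX]  L5: P0=I P1=M P2=I  mem[L5]=50
23. P0: store L3 := 47  bus=[BusRdX]  L3: P0=M P1=I P2=I  mem[L3]=90
24. P0: load  L5  bus=[BusRd,Flush]  L5: P0=S P1=S P2=I  mem[L5]=24
25. P1: store L0 := 53  bus=[BusUpgr]  L0: P0=I P1=M P2=I  mem[L0]=9
26. P1: load  L2  bus=[BusRd]  L2: P0=S P1=S P2=S  mem[L2]=30
27. P1: store L4 := 48  bus=[BusRdX,Flush]  L4: P0=I P1=M P2=I  mem[L4]=35
28. P1: load  L1  bus=[-]  L1: P0=S P1=S P2=S  mem[L1]=39
29. P1: load  L5  bus=[-]  L5: P0=S P1=S P2=I  mem[L5]=24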